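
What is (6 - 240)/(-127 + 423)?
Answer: -117/148 ≈ -0.79054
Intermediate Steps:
(6 - 240)/(-127 + 423) = -234/296 = -234*1/296 = -117/148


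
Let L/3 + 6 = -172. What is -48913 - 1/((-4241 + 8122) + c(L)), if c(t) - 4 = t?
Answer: -163907464/3351 ≈ -48913.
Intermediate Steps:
L = -534 (L = -18 + 3*(-172) = -18 - 516 = -534)
c(t) = 4 + t
-48913 - 1/((-4241 + 8122) + c(L)) = -48913 - 1/((-4241 + 8122) + (4 - 534)) = -48913 - 1/(3881 - 530) = -48913 - 1/3351 = -163907464/3351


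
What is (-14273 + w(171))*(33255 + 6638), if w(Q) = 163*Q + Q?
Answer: 549366503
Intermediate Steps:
w(Q) = 164*Q
(-14273 + w(171))*(33255 + 6638) = (-14273 + 164*171)*(33255 + 6638) = (-14273 + 28044)*39893 = 13771*39893 = 549366503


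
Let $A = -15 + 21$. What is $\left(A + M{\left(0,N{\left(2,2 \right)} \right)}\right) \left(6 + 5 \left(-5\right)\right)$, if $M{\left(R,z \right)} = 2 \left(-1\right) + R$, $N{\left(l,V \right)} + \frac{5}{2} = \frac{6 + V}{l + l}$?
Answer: $-76$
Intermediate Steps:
$N{\left(l,V \right)} = - \frac{5}{2} + \frac{6 + V}{2 l}$ ($N{\left(l,V \right)} = - \frac{5}{2} + \frac{6 + V}{l + l} = - \frac{5}{2} + \frac{6 + V}{2 l}$)
$A = 6$
$M{\left(R,z \right)} = -2 + R$
$\left(A + M{\left(0,N{\left(2,2 \right)} \right)}\right) \left(6 + 5 \left(-5\right)\right) = \left(6 + \left(-2 + 0\right)\right) \left(6 + 5 \left(-5\right)\right) = \left(6 - 2\right) \left(6 - 25\right) = 4 \left(-19\right) = -76$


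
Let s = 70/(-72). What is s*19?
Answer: -665/36 ≈ -18.472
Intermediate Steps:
s = -35/36 (s = 70*(-1/72) = -35/36 ≈ -0.97222)
s*19 = -35/36*19 = -665/36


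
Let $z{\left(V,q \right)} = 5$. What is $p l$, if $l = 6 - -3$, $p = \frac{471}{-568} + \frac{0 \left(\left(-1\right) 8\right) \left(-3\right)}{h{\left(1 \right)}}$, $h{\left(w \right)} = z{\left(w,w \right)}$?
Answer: $- \frac{4239}{568} \approx -7.463$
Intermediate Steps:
$h{\left(w \right)} = 5$
$p = - \frac{471}{568}$ ($p = \frac{471}{-568} + \frac{0 \left(\left(-1\right) 8\right) \left(-3\right)}{5} = 471 \left(- \frac{1}{568}\right) + 0 \left(-8\right) \left(-3\right) \frac{1}{5} = - \frac{471}{568} + 0 \left(-3\right) \frac{1}{5} = - \frac{471}{568} + 0 \cdot \frac{1}{5} = - \frac{471}{568} + 0 = - \frac{471}{568} \approx -0.82923$)
$l = 9$ ($l = 6 + 3 = 9$)
$p l = \left(- \frac{471}{568}\right) 9 = - \frac{4239}{568}$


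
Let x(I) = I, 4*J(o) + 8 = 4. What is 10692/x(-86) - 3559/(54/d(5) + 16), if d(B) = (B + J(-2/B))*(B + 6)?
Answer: -5392948/16297 ≈ -330.92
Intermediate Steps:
J(o) = -1 (J(o) = -2 + (¼)*4 = -2 + 1 = -1)
d(B) = (-1 + B)*(6 + B) (d(B) = (B - 1)*(B + 6) = (-1 + B)*(6 + B))
10692/x(-86) - 3559/(54/d(5) + 16) = 10692/(-86) - 3559/(54/(-6 + 5² + 5*5) + 16) = 10692*(-1/86) - 3559/(54/(-6 + 25 + 25) + 16) = -5346/43 - 3559/(54/44 + 16) = -5346/43 - 3559/((1/44)*54 + 16) = -5346/43 - 3559/(27/22 + 16) = -5346/43 - 3559/379/22 = -5346/43 - 3559*22/379 = -5346/43 - 78298/379 = -5392948/16297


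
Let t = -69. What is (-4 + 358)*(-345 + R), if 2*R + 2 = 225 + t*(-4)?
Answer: -33807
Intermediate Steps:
R = 499/2 (R = -1 + (225 - 69*(-4))/2 = -1 + (225 + 276)/2 = -1 + (1/2)*501 = -1 + 501/2 = 499/2 ≈ 249.50)
(-4 + 358)*(-345 + R) = (-4 + 358)*(-345 + 499/2) = 354*(-191/2) = -33807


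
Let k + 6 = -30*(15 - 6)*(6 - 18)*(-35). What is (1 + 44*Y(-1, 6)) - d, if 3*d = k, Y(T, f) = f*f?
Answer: 39387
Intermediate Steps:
Y(T, f) = f²
k = -113406 (k = -6 - 30*(15 - 6)*(6 - 18)*(-35) = -6 - 270*(-12)*(-35) = -6 - 30*(-108)*(-35) = -6 + 3240*(-35) = -6 - 113400 = -113406)
d = -37802 (d = (⅓)*(-113406) = -37802)
(1 + 44*Y(-1, 6)) - d = (1 + 44*6²) - 1*(-37802) = (1 + 44*36) + 37802 = (1 + 1584) + 37802 = 1585 + 37802 = 39387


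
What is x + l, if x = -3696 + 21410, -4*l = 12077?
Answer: 58779/4 ≈ 14695.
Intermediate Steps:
l = -12077/4 (l = -¼*12077 = -12077/4 ≈ -3019.3)
x = 17714
x + l = 17714 - 12077/4 = 58779/4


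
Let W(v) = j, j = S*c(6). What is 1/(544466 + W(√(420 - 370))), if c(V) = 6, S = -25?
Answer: 1/544316 ≈ 1.8372e-6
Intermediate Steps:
j = -150 (j = -25*6 = -150)
W(v) = -150
1/(544466 + W(√(420 - 370))) = 1/(544466 - 150) = 1/544316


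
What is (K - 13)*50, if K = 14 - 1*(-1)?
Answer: 100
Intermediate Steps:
K = 15 (K = 14 + 1 = 15)
(K - 13)*50 = (15 - 13)*50 = 2*50 = 100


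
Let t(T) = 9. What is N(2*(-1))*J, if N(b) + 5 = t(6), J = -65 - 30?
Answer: -380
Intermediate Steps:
J = -95
N(b) = 4 (N(b) = -5 + 9 = 4)
N(2*(-1))*J = 4*(-95) = -380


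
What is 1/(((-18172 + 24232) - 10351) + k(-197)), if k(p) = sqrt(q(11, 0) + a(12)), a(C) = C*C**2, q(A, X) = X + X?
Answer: -4291/18410953 - 24*sqrt(3)/18410953 ≈ -0.00023533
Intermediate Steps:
q(A, X) = 2*X
a(C) = C**3
k(p) = 24*sqrt(3) (k(p) = sqrt(2*0 + 12**3) = sqrt(0 + 1728) = sqrt(1728) = 24*sqrt(3))
1/(((-18172 + 24232) - 10351) + k(-197)) = 1/(((-18172 + 24232) - 10351) + 24*sqrt(3)) = 1/((6060 - 10351) + 24*sqrt(3)) = 1/(-4291 + 24*sqrt(3))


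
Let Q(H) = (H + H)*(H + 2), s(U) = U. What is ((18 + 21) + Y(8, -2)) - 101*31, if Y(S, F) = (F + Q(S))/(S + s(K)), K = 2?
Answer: -15381/5 ≈ -3076.2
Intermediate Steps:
Q(H) = 2*H*(2 + H) (Q(H) = (2*H)*(2 + H) = 2*H*(2 + H))
Y(S, F) = (F + 2*S*(2 + S))/(2 + S) (Y(S, F) = (F + 2*S*(2 + S))/(S + 2) = (F + 2*S*(2 + S))/(2 + S))
((18 + 21) + Y(8, -2)) - 101*31 = ((18 + 21) + (-2 + 2*8*(2 + 8))/(2 + 8)) - 101*31 = (39 + (-2 + 2*8*10)/10) - 3131 = (39 + (-2 + 160)/10) - 3131 = (39 + (⅒)*158) - 3131 = (39 + 79/5) - 3131 = 274/5 - 3131 = -15381/5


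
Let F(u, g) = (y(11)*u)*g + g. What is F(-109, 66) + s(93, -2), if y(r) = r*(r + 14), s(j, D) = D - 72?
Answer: -1978358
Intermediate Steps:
s(j, D) = -72 + D
y(r) = r*(14 + r)
F(u, g) = g + 275*g*u (F(u, g) = ((11*(14 + 11))*u)*g + g = ((11*25)*u)*g + g = (275*u)*g + g = 275*g*u + g = g + 275*g*u)
F(-109, 66) + s(93, -2) = 66*(1 + 275*(-109)) + (-72 - 2) = 66*(1 - 29975) - 74 = 66*(-29974) - 74 = -1978284 - 74 = -1978358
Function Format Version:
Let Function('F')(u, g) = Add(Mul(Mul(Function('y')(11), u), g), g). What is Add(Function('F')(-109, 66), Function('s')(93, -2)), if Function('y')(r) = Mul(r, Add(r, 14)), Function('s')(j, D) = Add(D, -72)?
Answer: -1978358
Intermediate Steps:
Function('s')(j, D) = Add(-72, D)
Function('y')(r) = Mul(r, Add(14, r))
Function('F')(u, g) = Add(g, Mul(275, g, u)) (Function('F')(u, g) = Add(Mul(Mul(Mul(11, Add(14, 11)), u), g), g) = Add(Mul(Mul(Mul(11, 25), u), g), g) = Add(Mul(Mul(275, u), g), g) = Add(Mul(275, g, u), g) = Add(g, Mul(275, g, u)))
Add(Function('F')(-109, 66), Function('s')(93, -2)) = Add(Mul(66, Add(1, Mul(275, -109))), Add(-72, -2)) = Add(Mul(66, Add(1, -29975)), -74) = Add(Mul(66, -29974), -74) = Add(-1978284, -74) = -1978358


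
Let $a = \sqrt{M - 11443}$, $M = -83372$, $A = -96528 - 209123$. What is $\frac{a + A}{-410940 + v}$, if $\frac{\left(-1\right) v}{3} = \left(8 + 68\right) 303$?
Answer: $\frac{305651}{480024} - \frac{7 i \sqrt{215}}{160008} \approx 0.63674 - 0.00064147 i$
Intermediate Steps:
$A = -305651$
$v = -69084$ ($v = - 3 \left(8 + 68\right) 303 = - 3 \cdot 76 \cdot 303 = \left(-3\right) 23028 = -69084$)
$a = 21 i \sqrt{215}$ ($a = \sqrt{-83372 - 11443} = \sqrt{-94815} = 21 i \sqrt{215} \approx 307.92 i$)
$\frac{a + A}{-410940 + v} = \frac{21 i \sqrt{215} - 305651}{-410940 - 69084} = \frac{-305651 + 21 i \sqrt{215}}{-480024} = \left(-305651 + 21 i \sqrt{215}\right) \left(- \frac{1}{480024}\right) = \frac{305651}{480024} - \frac{7 i \sqrt{215}}{160008}$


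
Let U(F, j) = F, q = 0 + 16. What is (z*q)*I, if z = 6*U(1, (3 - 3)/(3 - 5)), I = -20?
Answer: -1920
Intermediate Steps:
q = 16
z = 6 (z = 6*1 = 6)
(z*q)*I = (6*16)*(-20) = 96*(-20) = -1920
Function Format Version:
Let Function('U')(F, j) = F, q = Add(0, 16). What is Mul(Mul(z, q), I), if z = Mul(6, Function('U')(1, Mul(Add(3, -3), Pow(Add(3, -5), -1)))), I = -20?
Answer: -1920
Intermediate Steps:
q = 16
z = 6 (z = Mul(6, 1) = 6)
Mul(Mul(z, q), I) = Mul(Mul(6, 16), -20) = Mul(96, -20) = -1920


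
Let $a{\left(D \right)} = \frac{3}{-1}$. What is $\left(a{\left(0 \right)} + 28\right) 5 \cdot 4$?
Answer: $500$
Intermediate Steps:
$a{\left(D \right)} = -3$ ($a{\left(D \right)} = 3 \left(-1\right) = -3$)
$\left(a{\left(0 \right)} + 28\right) 5 \cdot 4 = \left(-3 + 28\right) 5 \cdot 4 = 25 \cdot 20 = 500$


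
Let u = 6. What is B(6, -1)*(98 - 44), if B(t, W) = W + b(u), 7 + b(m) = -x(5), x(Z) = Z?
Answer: -702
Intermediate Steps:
b(m) = -12 (b(m) = -7 - 1*5 = -7 - 5 = -12)
B(t, W) = -12 + W (B(t, W) = W - 12 = -12 + W)
B(6, -1)*(98 - 44) = (-12 - 1)*(98 - 44) = -13*54 = -702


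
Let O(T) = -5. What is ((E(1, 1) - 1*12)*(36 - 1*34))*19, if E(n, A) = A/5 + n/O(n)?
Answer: -456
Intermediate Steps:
E(n, A) = -n/5 + A/5 (E(n, A) = A/5 + n/(-5) = A*(⅕) + n*(-⅕) = A/5 - n/5 = -n/5 + A/5)
((E(1, 1) - 1*12)*(36 - 1*34))*19 = (((-⅕*1 + (⅕)*1) - 1*12)*(36 - 1*34))*19 = (((-⅕ + ⅕) - 12)*(36 - 34))*19 = ((0 - 12)*2)*19 = -12*2*19 = -24*19 = -456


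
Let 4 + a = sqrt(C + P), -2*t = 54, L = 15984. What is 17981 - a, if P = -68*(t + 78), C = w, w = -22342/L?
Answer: 17985 - I*sqrt(6155488794)/1332 ≈ 17985.0 - 58.902*I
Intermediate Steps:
t = -27 (t = -1/2*54 = -27)
w = -11171/7992 (w = -22342/15984 = -22342*1/15984 = -11171/7992 ≈ -1.3978)
C = -11171/7992 ≈ -1.3978
P = -3468 (P = -68*(-27 + 78) = -68*51 = -3468)
a = -4 + I*sqrt(6155488794)/1332 (a = -4 + sqrt(-11171/7992 - 3468) = -4 + sqrt(-27727427/7992) = -4 + I*sqrt(6155488794)/1332 ≈ -4.0 + 58.902*I)
17981 - a = 17981 - (-4 + I*sqrt(6155488794)/1332) = 17981 + (4 - I*sqrt(6155488794)/1332) = 17985 - I*sqrt(6155488794)/1332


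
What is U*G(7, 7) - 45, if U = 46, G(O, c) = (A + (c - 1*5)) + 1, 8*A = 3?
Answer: 441/4 ≈ 110.25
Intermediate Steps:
A = 3/8 (A = (⅛)*3 = 3/8 ≈ 0.37500)
G(O, c) = -29/8 + c (G(O, c) = (3/8 + (c - 1*5)) + 1 = (3/8 + (c - 5)) + 1 = (3/8 + (-5 + c)) + 1 = (-37/8 + c) + 1 = -29/8 + c)
U*G(7, 7) - 45 = 46*(-29/8 + 7) - 45 = 46*(27/8) - 45 = 621/4 - 45 = 441/4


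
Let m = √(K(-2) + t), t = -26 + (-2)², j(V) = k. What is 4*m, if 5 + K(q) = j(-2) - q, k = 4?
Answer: 4*I*√21 ≈ 18.33*I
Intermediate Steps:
j(V) = 4
t = -22 (t = -26 + 4 = -22)
K(q) = -1 - q (K(q) = -5 + (4 - q) = -1 - q)
m = I*√21 (m = √((-1 - 1*(-2)) - 22) = √((-1 + 2) - 22) = √(1 - 22) = √(-21) = I*√21 ≈ 4.5826*I)
4*m = 4*(I*√21) = 4*I*√21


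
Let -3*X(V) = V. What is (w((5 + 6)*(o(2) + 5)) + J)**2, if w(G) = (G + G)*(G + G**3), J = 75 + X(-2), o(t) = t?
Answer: 44501609945678209/9 ≈ 4.9446e+15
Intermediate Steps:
X(V) = -V/3
J = 227/3 (J = 75 - 1/3*(-2) = 75 + 2/3 = 227/3 ≈ 75.667)
w(G) = 2*G*(G + G**3) (w(G) = (2*G)*(G + G**3) = 2*G*(G + G**3))
(w((5 + 6)*(o(2) + 5)) + J)**2 = (2*((5 + 6)*(2 + 5))**2*(1 + ((5 + 6)*(2 + 5))**2) + 227/3)**2 = (2*(11*7)**2*(1 + (11*7)**2) + 227/3)**2 = (2*77**2*(1 + 77**2) + 227/3)**2 = (2*5929*(1 + 5929) + 227/3)**2 = (2*5929*5930 + 227/3)**2 = (70317940 + 227/3)**2 = (210954047/3)**2 = 44501609945678209/9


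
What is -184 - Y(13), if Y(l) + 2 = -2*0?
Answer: -182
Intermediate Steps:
Y(l) = -2 (Y(l) = -2 - 2*0 = -2 + 0 = -2)
-184 - Y(13) = -184 - 1*(-2) = -184 + 2 = -182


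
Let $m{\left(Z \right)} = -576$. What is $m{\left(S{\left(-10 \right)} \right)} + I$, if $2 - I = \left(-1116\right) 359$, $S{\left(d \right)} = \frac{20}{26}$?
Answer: $400070$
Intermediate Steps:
$S{\left(d \right)} = \frac{10}{13}$ ($S{\left(d \right)} = 20 \cdot \frac{1}{26} = \frac{10}{13}$)
$I = 400646$ ($I = 2 - \left(-1116\right) 359 = 2 - -400644 = 2 + 400644 = 400646$)
$m{\left(S{\left(-10 \right)} \right)} + I = -576 + 400646 = 400070$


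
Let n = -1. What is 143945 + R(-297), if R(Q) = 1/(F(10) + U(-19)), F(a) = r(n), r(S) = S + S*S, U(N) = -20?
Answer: 2878899/20 ≈ 1.4395e+5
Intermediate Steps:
r(S) = S + S**2
F(a) = 0 (F(a) = -(1 - 1) = -1*0 = 0)
R(Q) = -1/20 (R(Q) = 1/(0 - 20) = 1/(-20) = -1/20)
143945 + R(-297) = 143945 - 1/20 = 2878899/20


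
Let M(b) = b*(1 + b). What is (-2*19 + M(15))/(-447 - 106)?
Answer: -202/553 ≈ -0.36528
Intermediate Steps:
(-2*19 + M(15))/(-447 - 106) = (-2*19 + 15*(1 + 15))/(-447 - 106) = (-38 + 15*16)/(-553) = (-38 + 240)*(-1/553) = 202*(-1/553) = -202/553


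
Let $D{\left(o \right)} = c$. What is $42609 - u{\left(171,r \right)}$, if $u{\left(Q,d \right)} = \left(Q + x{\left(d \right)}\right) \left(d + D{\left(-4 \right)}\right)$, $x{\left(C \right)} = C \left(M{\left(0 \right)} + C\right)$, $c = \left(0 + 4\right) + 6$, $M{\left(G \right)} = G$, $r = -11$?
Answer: $42901$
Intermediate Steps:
$c = 10$ ($c = 4 + 6 = 10$)
$x{\left(C \right)} = C^{2}$ ($x{\left(C \right)} = C \left(0 + C\right) = C C = C^{2}$)
$D{\left(o \right)} = 10$
$u{\left(Q,d \right)} = \left(10 + d\right) \left(Q + d^{2}\right)$ ($u{\left(Q,d \right)} = \left(Q + d^{2}\right) \left(d + 10\right) = \left(Q + d^{2}\right) \left(10 + d\right) = \left(10 + d\right) \left(Q + d^{2}\right)$)
$42609 - u{\left(171,r \right)} = 42609 - \left(\left(-11\right)^{3} + 10 \cdot 171 + 10 \left(-11\right)^{2} + 171 \left(-11\right)\right) = 42609 - \left(-1331 + 1710 + 10 \cdot 121 - 1881\right) = 42609 - \left(-1331 + 1710 + 1210 - 1881\right) = 42609 - -292 = 42609 + 292 = 42901$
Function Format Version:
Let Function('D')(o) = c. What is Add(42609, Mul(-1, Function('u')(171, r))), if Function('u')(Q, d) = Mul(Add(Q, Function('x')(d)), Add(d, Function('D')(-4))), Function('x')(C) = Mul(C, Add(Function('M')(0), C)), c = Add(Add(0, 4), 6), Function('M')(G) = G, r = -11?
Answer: 42901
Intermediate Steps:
c = 10 (c = Add(4, 6) = 10)
Function('x')(C) = Pow(C, 2) (Function('x')(C) = Mul(C, Add(0, C)) = Mul(C, C) = Pow(C, 2))
Function('D')(o) = 10
Function('u')(Q, d) = Mul(Add(10, d), Add(Q, Pow(d, 2))) (Function('u')(Q, d) = Mul(Add(Q, Pow(d, 2)), Add(d, 10)) = Mul(Add(Q, Pow(d, 2)), Add(10, d)) = Mul(Add(10, d), Add(Q, Pow(d, 2))))
Add(42609, Mul(-1, Function('u')(171, r))) = Add(42609, Mul(-1, Add(Pow(-11, 3), Mul(10, 171), Mul(10, Pow(-11, 2)), Mul(171, -11)))) = Add(42609, Mul(-1, Add(-1331, 1710, Mul(10, 121), -1881))) = Add(42609, Mul(-1, Add(-1331, 1710, 1210, -1881))) = Add(42609, Mul(-1, -292)) = Add(42609, 292) = 42901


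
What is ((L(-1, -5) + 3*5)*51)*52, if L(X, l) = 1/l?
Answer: 196248/5 ≈ 39250.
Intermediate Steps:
((L(-1, -5) + 3*5)*51)*52 = ((1/(-5) + 3*5)*51)*52 = ((-⅕ + 15)*51)*52 = ((74/5)*51)*52 = (3774/5)*52 = 196248/5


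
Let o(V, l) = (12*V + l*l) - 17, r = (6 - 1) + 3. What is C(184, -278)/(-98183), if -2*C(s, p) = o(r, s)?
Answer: 33935/196366 ≈ 0.17282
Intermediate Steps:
r = 8 (r = 5 + 3 = 8)
o(V, l) = -17 + l² + 12*V (o(V, l) = (12*V + l²) - 17 = (l² + 12*V) - 17 = -17 + l² + 12*V)
C(s, p) = -79/2 - s²/2 (C(s, p) = -(-17 + s² + 12*8)/2 = -(-17 + s² + 96)/2 = -(79 + s²)/2 = -79/2 - s²/2)
C(184, -278)/(-98183) = (-79/2 - ½*184²)/(-98183) = (-79/2 - ½*33856)*(-1/98183) = (-79/2 - 16928)*(-1/98183) = -33935/2*(-1/98183) = 33935/196366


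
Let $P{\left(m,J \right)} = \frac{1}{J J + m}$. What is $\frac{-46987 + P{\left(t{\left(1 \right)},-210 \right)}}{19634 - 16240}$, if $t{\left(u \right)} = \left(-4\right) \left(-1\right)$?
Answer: $- \frac{2072314647}{149688976} \approx -13.844$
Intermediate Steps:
$t{\left(u \right)} = 4$
$P{\left(m,J \right)} = \frac{1}{m + J^{2}}$ ($P{\left(m,J \right)} = \frac{1}{J^{2} + m} = \frac{1}{m + J^{2}}$)
$\frac{-46987 + P{\left(t{\left(1 \right)},-210 \right)}}{19634 - 16240} = \frac{-46987 + \frac{1}{4 + \left(-210\right)^{2}}}{19634 - 16240} = \frac{-46987 + \frac{1}{4 + 44100}}{3394} = \left(-46987 + \frac{1}{44104}\right) \frac{1}{3394} = \left(- \frac{2072314647}{44104}\right) \frac{1}{3394} = - \frac{2072314647}{149688976}$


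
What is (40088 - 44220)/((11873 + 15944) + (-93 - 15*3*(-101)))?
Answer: -4132/32269 ≈ -0.12805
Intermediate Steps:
(40088 - 44220)/((11873 + 15944) + (-93 - 15*3*(-101))) = -4132/(27817 + (-93 - 45*(-101))) = -4132/(27817 + (-93 + 4545)) = -4132/(27817 + 4452) = -4132/32269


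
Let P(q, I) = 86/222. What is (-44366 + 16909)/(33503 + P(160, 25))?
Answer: -3047727/3718876 ≈ -0.81953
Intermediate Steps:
P(q, I) = 43/111 (P(q, I) = 86*(1/222) = 43/111)
(-44366 + 16909)/(33503 + P(160, 25)) = (-44366 + 16909)/(33503 + 43/111) = -27457/3718876/111 = -27457*111/3718876 = -3047727/3718876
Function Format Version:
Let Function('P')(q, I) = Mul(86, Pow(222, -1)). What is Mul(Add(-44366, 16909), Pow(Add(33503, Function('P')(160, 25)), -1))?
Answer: Rational(-3047727, 3718876) ≈ -0.81953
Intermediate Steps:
Function('P')(q, I) = Rational(43, 111) (Function('P')(q, I) = Mul(86, Rational(1, 222)) = Rational(43, 111))
Mul(Add(-44366, 16909), Pow(Add(33503, Function('P')(160, 25)), -1)) = Mul(Add(-44366, 16909), Pow(Add(33503, Rational(43, 111)), -1)) = Mul(-27457, Pow(Rational(3718876, 111), -1)) = Mul(-27457, Rational(111, 3718876)) = Rational(-3047727, 3718876)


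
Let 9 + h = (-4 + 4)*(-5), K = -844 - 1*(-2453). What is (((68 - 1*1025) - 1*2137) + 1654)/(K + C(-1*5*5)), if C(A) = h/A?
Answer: -18000/20117 ≈ -0.89477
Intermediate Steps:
K = 1609 (K = -844 + 2453 = 1609)
h = -9 (h = -9 + (-4 + 4)*(-5) = -9 + 0*(-5) = -9 + 0 = -9)
C(A) = -9/A
(((68 - 1*1025) - 1*2137) + 1654)/(K + C(-1*5*5)) = (((68 - 1*1025) - 1*2137) + 1654)/(1609 - 9/(-1*5*5)) = (((68 - 1025) - 2137) + 1654)/(1609 - 9/((-5*5))) = ((-957 - 2137) + 1654)/(1609 - 9/(-25)) = (-3094 + 1654)/(1609 - 9*(-1/25)) = -1440/(1609 + 9/25) = -1440/40234/25 = -1440*25/40234 = -18000/20117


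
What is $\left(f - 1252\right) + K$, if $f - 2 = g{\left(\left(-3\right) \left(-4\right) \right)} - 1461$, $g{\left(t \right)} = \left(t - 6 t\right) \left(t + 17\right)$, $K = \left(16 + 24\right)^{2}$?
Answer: $-2851$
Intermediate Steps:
$K = 1600$ ($K = 40^{2} = 1600$)
$g{\left(t \right)} = - 5 t \left(17 + t\right)$
$f = -3199$ ($f = 2 - \left(1461 + 5 \left(\left(-3\right) \left(-4\right)\right) \left(17 - -12\right)\right) = 2 - \left(1461 + 60 \left(17 + 12\right)\right) = 2 - \left(1461 + 60 \cdot 29\right) = 2 - 3201 = -3199$)
$\left(f - 1252\right) + K = \left(-3199 - 1252\right) + 1600 = -4451 + 1600 = -2851$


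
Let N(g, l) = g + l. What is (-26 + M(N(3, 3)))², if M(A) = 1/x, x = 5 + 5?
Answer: 67081/100 ≈ 670.81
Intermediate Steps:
x = 10
M(A) = ⅒ (M(A) = 1/10 = ⅒)
(-26 + M(N(3, 3)))² = (-26 + ⅒)² = (-259/10)² = 67081/100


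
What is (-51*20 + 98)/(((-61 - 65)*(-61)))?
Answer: -461/3843 ≈ -0.11996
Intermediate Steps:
(-51*20 + 98)/(((-61 - 65)*(-61))) = (-1020 + 98)/((-126*(-61))) = -922/7686 = -922*1/7686 = -461/3843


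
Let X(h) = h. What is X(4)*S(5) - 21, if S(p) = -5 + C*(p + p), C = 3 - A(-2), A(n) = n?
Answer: 159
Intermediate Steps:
C = 5 (C = 3 - 1*(-2) = 3 + 2 = 5)
S(p) = -5 + 10*p (S(p) = -5 + 5*(p + p) = -5 + 5*(2*p) = -5 + 10*p)
X(4)*S(5) - 21 = 4*(-5 + 10*5) - 21 = 4*(-5 + 50) - 21 = 4*45 - 21 = 180 - 21 = 159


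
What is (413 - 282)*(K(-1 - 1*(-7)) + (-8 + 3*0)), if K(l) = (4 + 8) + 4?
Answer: 1048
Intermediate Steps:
K(l) = 16 (K(l) = 12 + 4 = 16)
(413 - 282)*(K(-1 - 1*(-7)) + (-8 + 3*0)) = (413 - 282)*(16 + (-8 + 3*0)) = 131*(16 + (-8 + 0)) = 131*(16 - 8) = 131*8 = 1048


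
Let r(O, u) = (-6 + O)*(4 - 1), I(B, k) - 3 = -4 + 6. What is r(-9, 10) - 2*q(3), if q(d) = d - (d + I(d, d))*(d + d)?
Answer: 45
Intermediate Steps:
I(B, k) = 5 (I(B, k) = 3 + (-4 + 6) = 3 + 2 = 5)
q(d) = d - 2*d*(5 + d) (q(d) = d - (d + 5)*(d + d) = d - (5 + d)*2*d = d - 2*d*(5 + d))
r(O, u) = -18 + 3*O (r(O, u) = (-6 + O)*3 = -18 + 3*O)
r(-9, 10) - 2*q(3) = (-18 + 3*(-9)) - (-2)*3*(9 + 2*3) = (-18 - 27) - (-2)*3*(9 + 6) = -45 - (-2)*3*15 = -45 - 2*(-45) = -45 + 90 = 45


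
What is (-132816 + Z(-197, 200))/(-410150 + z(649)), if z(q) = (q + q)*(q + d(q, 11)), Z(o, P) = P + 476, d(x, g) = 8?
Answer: -33035/110659 ≈ -0.29853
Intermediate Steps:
Z(o, P) = 476 + P
z(q) = 2*q*(8 + q) (z(q) = (q + q)*(q + 8) = (2*q)*(8 + q) = 2*q*(8 + q))
(-132816 + Z(-197, 200))/(-410150 + z(649)) = (-132816 + (476 + 200))/(-410150 + 2*649*(8 + 649)) = (-132816 + 676)/(-410150 + 2*649*657) = -132140/(-410150 + 852786) = -132140/442636 = -132140*1/442636 = -33035/110659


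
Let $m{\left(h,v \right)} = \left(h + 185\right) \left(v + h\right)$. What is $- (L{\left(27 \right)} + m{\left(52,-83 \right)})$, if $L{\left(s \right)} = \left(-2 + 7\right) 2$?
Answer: $7337$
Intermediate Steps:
$m{\left(h,v \right)} = \left(185 + h\right) \left(h + v\right)$
$L{\left(s \right)} = 10$ ($L{\left(s \right)} = 5 \cdot 2 = 10$)
$- (L{\left(27 \right)} + m{\left(52,-83 \right)}) = - (10 + \left(52^{2} + 185 \cdot 52 + 185 \left(-83\right) + 52 \left(-83\right)\right)) = - (10 + \left(2704 + 9620 - 15355 - 4316\right)) = - (10 - 7347) = \left(-1\right) \left(-7337\right) = 7337$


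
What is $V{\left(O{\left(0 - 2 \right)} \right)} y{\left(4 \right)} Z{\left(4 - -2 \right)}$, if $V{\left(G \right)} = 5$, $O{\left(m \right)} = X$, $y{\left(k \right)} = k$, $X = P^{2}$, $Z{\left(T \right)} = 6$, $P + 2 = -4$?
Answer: $120$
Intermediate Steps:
$P = -6$ ($P = -2 - 4 = -6$)
$X = 36$ ($X = \left(-6\right)^{2} = 36$)
$O{\left(m \right)} = 36$
$V{\left(O{\left(0 - 2 \right)} \right)} y{\left(4 \right)} Z{\left(4 - -2 \right)} = 5 \cdot 4 \cdot 6 = 20 \cdot 6 = 120$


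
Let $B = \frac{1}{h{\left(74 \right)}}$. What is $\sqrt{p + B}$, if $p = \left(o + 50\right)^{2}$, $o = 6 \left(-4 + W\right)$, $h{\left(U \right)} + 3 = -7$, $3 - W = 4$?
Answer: $\frac{\sqrt{39990}}{10} \approx 19.997$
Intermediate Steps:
$W = -1$ ($W = 3 - 4 = -1$)
$h{\left(U \right)} = -10$ ($h{\left(U \right)} = -3 - 7 = -10$)
$o = -30$ ($o = 6 \left(-4 - 1\right) = 6 \left(-5\right) = -30$)
$p = 400$ ($p = \left(-30 + 50\right)^{2} = 20^{2} = 400$)
$B = - \frac{1}{10}$ ($B = \frac{1}{-10} = - \frac{1}{10} \approx -0.1$)
$\sqrt{p + B} = \sqrt{400 - \frac{1}{10}} = \sqrt{\frac{3999}{10}} = \frac{\sqrt{39990}}{10}$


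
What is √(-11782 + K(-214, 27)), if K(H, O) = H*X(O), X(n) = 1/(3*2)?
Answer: 11*I*√879/3 ≈ 108.71*I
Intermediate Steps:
X(n) = ⅙ (X(n) = 1/6 = ⅙)
K(H, O) = H/6 (K(H, O) = H*(⅙) = H/6)
√(-11782 + K(-214, 27)) = √(-11782 + (⅙)*(-214)) = √(-11782 - 107/3) = √(-35453/3) = 11*I*√879/3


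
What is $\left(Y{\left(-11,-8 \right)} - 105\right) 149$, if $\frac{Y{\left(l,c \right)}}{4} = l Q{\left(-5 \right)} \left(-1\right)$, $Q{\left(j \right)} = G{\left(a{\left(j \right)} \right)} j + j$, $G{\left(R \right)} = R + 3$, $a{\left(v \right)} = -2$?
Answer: $-81205$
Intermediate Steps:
$G{\left(R \right)} = 3 + R$
$Q{\left(j \right)} = 2 j$ ($Q{\left(j \right)} = \left(3 - 2\right) j + j = 1 j + j = j + j = 2 j$)
$Y{\left(l,c \right)} = 40 l$ ($Y{\left(l,c \right)} = 4 l 2 \left(-5\right) \left(-1\right) = 4 l \left(-10\right) \left(-1\right) = 4 - 10 l \left(-1\right) = 4 \cdot 10 l = 40 l$)
$\left(Y{\left(-11,-8 \right)} - 105\right) 149 = \left(40 \left(-11\right) - 105\right) 149 = \left(-440 - 105\right) 149 = \left(-545\right) 149 = -81205$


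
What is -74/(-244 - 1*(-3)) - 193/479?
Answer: -11067/115439 ≈ -0.095869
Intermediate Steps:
-74/(-244 - 1*(-3)) - 193/479 = -74/(-244 + 3) - 193*1/479 = -74/(-241) - 193/479 = -74*(-1/241) - 193/479 = 74/241 - 193/479 = -11067/115439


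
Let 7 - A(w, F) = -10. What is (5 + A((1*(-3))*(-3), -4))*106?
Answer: 2332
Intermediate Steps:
A(w, F) = 17 (A(w, F) = 7 - 1*(-10) = 7 + 10 = 17)
(5 + A((1*(-3))*(-3), -4))*106 = (5 + 17)*106 = 22*106 = 2332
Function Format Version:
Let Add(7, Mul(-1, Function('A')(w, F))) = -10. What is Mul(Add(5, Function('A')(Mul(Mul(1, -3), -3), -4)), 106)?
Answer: 2332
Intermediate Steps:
Function('A')(w, F) = 17 (Function('A')(w, F) = Add(7, Mul(-1, -10)) = Add(7, 10) = 17)
Mul(Add(5, Function('A')(Mul(Mul(1, -3), -3), -4)), 106) = Mul(Add(5, 17), 106) = Mul(22, 106) = 2332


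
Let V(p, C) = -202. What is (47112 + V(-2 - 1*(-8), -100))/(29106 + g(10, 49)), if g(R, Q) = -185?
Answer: 46910/28921 ≈ 1.6220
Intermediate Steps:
(47112 + V(-2 - 1*(-8), -100))/(29106 + g(10, 49)) = (47112 - 202)/(29106 - 185) = 46910/28921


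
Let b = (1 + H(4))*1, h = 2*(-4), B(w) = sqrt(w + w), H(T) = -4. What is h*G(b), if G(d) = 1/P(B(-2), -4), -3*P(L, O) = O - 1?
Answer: -24/5 ≈ -4.8000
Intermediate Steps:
B(w) = sqrt(2)*sqrt(w) (B(w) = sqrt(2*w) = sqrt(2)*sqrt(w))
P(L, O) = 1/3 - O/3 (P(L, O) = -(O - 1)/3 = -(-1 + O)/3 = 1/3 - O/3)
h = -8
b = -3 (b = (1 - 4)*1 = -3*1 = -3)
G(d) = 3/5 (G(d) = 1/(1/3 - 1/3*(-4)) = 1/(1/3 + 4/3) = 1/(5/3) = 3/5)
h*G(b) = -8*3/5 = -24/5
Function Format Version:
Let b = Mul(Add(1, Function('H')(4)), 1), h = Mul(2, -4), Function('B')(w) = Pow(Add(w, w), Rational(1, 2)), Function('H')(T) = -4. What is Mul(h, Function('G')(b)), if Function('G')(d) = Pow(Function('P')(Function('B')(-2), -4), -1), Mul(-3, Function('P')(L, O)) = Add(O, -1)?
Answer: Rational(-24, 5) ≈ -4.8000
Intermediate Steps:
Function('B')(w) = Mul(Pow(2, Rational(1, 2)), Pow(w, Rational(1, 2))) (Function('B')(w) = Pow(Mul(2, w), Rational(1, 2)) = Mul(Pow(2, Rational(1, 2)), Pow(w, Rational(1, 2))))
Function('P')(L, O) = Add(Rational(1, 3), Mul(Rational(-1, 3), O)) (Function('P')(L, O) = Mul(Rational(-1, 3), Add(O, -1)) = Mul(Rational(-1, 3), Add(-1, O)) = Add(Rational(1, 3), Mul(Rational(-1, 3), O)))
h = -8
b = -3 (b = Mul(Add(1, -4), 1) = Mul(-3, 1) = -3)
Function('G')(d) = Rational(3, 5) (Function('G')(d) = Pow(Add(Rational(1, 3), Mul(Rational(-1, 3), -4)), -1) = Pow(Add(Rational(1, 3), Rational(4, 3)), -1) = Pow(Rational(5, 3), -1) = Rational(3, 5))
Mul(h, Function('G')(b)) = Mul(-8, Rational(3, 5)) = Rational(-24, 5)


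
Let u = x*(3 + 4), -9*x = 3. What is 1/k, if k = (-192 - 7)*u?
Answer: 3/1393 ≈ 0.0021536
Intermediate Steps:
x = -⅓ (x = -⅑*3 = -⅓ ≈ -0.33333)
u = -7/3 (u = -(3 + 4)/3 = -⅓*7 = -7/3 ≈ -2.3333)
k = 1393/3 (k = (-192 - 7)*(-7/3) = -199*(-7/3) = 1393/3 ≈ 464.33)
1/k = 1/(1393/3) = 3/1393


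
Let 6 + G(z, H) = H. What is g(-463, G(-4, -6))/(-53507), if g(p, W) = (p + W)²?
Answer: -225625/53507 ≈ -4.2167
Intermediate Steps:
G(z, H) = -6 + H
g(p, W) = (W + p)²
g(-463, G(-4, -6))/(-53507) = ((-6 - 6) - 463)²/(-53507) = (-12 - 463)²*(-1/53507) = (-475)²*(-1/53507) = 225625*(-1/53507) = -225625/53507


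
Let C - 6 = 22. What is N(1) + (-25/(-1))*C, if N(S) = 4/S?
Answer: 704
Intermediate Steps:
C = 28 (C = 6 + 22 = 28)
N(1) + (-25/(-1))*C = 4/1 - 25/(-1)*28 = 4*1 - 25*(-1)*28 = 4 + 25*28 = 4 + 700 = 704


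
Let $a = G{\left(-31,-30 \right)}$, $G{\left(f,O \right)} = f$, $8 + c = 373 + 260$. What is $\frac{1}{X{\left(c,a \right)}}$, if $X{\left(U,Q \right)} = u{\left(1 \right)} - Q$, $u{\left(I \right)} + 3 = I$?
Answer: $\frac{1}{29} \approx 0.034483$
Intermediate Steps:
$c = 625$ ($c = -8 + \left(373 + 260\right) = -8 + 633 = 625$)
$u{\left(I \right)} = -3 + I$
$a = -31$
$X{\left(U,Q \right)} = -2 - Q$ ($X{\left(U,Q \right)} = \left(-3 + 1\right) - Q = -2 - Q$)
$\frac{1}{X{\left(c,a \right)}} = \frac{1}{-2 - -31} = \frac{1}{-2 + 31} = \frac{1}{29}$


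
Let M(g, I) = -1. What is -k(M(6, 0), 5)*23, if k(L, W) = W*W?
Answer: -575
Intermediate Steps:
k(L, W) = W**2
-k(M(6, 0), 5)*23 = -1*5**2*23 = -1*25*23 = -25*23 = -575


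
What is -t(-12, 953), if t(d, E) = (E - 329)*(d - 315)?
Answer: 204048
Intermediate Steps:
t(d, E) = (-329 + E)*(-315 + d)
-t(-12, 953) = -(103635 - 329*(-12) - 315*953 + 953*(-12)) = -(103635 + 3948 - 300195 - 11436) = -1*(-204048) = 204048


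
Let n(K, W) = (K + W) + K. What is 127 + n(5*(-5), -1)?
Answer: 76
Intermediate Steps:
n(K, W) = W + 2*K
127 + n(5*(-5), -1) = 127 + (-1 + 2*(5*(-5))) = 127 + (-1 + 2*(-25)) = 127 + (-1 - 50) = 127 - 51 = 76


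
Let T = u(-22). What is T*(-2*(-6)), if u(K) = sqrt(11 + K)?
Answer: 12*I*sqrt(11) ≈ 39.799*I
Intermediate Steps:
T = I*sqrt(11) (T = sqrt(11 - 22) = sqrt(-11) = I*sqrt(11) ≈ 3.3166*I)
T*(-2*(-6)) = (I*sqrt(11))*(-2*(-6)) = (I*sqrt(11))*12 = 12*I*sqrt(11)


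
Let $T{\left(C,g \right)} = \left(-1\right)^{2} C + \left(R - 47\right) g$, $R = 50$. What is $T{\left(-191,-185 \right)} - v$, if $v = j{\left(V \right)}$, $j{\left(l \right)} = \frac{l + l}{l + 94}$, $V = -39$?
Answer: $- \frac{40952}{55} \approx -744.58$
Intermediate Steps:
$j{\left(l \right)} = \frac{2 l}{94 + l}$
$T{\left(C,g \right)} = C + 3 g$ ($T{\left(C,g \right)} = \left(-1\right)^{2} C + \left(50 - 47\right) g = 1 C + 3 g = C + 3 g$)
$v = - \frac{78}{55}$ ($v = 2 \left(-39\right) \frac{1}{94 - 39} = 2 \left(-39\right) \frac{1}{55} = - \frac{78}{55} \approx -1.4182$)
$T{\left(-191,-185 \right)} - v = \left(-191 + 3 \left(-185\right)\right) - - \frac{78}{55} = \left(-191 - 555\right) + \frac{78}{55} = -746 + \frac{78}{55} = - \frac{40952}{55}$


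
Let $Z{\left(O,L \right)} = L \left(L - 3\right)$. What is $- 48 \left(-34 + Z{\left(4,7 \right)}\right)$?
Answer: $288$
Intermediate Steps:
$Z{\left(O,L \right)} = L \left(-3 + L\right)$
$- 48 \left(-34 + Z{\left(4,7 \right)}\right) = - 48 \left(-34 + 7 \left(-3 + 7\right)\right) = - 48 \left(-34 + 7 \cdot 4\right) = - 48 \left(-34 + 28\right) = \left(-48\right) \left(-6\right) = 288$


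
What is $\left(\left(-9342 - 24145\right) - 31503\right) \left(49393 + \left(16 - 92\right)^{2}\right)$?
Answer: $-3585433310$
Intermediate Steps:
$\left(\left(-9342 - 24145\right) - 31503\right) \left(49393 + \left(16 - 92\right)^{2}\right) = \left(-33487 - 31503\right) \left(49393 + \left(-76\right)^{2}\right) = - 64990 \left(49393 + 5776\right) = \left(-64990\right) 55169 = -3585433310$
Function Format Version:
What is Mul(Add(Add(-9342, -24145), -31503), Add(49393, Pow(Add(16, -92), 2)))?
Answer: -3585433310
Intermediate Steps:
Mul(Add(Add(-9342, -24145), -31503), Add(49393, Pow(Add(16, -92), 2))) = Mul(Add(-33487, -31503), Add(49393, Pow(-76, 2))) = Mul(-64990, Add(49393, 5776)) = Mul(-64990, 55169) = -3585433310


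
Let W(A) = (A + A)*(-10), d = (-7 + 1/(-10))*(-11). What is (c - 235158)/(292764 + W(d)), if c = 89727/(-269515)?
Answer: -63378698097/78483307030 ≈ -0.80754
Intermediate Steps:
c = -89727/269515 (c = 89727*(-1/269515) = -89727/269515 ≈ -0.33292)
d = 781/10 (d = (-7 + 1*(-1/10))*(-11) = (-7 - 1/10)*(-11) = -71/10*(-11) = 781/10 ≈ 78.100)
W(A) = -20*A (W(A) = (2*A)*(-10) = -20*A)
(c - 235158)/(292764 + W(d)) = (-89727/269515 - 235158)/(292764 - 20*781/10) = -63378698097/(269515*(292764 - 1562)) = -63378698097/269515/291202 = -63378698097/269515*1/291202 = -63378698097/78483307030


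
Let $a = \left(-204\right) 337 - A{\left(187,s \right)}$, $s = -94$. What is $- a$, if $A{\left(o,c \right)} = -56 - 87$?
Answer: $68605$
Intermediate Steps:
$A{\left(o,c \right)} = -143$
$a = -68605$ ($a = \left(-204\right) 337 - -143 = -68748 + 143 = -68605$)
$- a = \left(-1\right) \left(-68605\right) = 68605$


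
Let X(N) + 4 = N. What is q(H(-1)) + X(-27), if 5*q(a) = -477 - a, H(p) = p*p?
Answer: -633/5 ≈ -126.60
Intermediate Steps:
H(p) = p**2
q(a) = -477/5 - a/5 (q(a) = (-477 - a)/5 = -477/5 - a/5)
X(N) = -4 + N
q(H(-1)) + X(-27) = (-477/5 - 1/5*(-1)**2) + (-4 - 27) = (-477/5 - 1/5*1) - 31 = (-477/5 - 1/5) - 31 = -478/5 - 31 = -633/5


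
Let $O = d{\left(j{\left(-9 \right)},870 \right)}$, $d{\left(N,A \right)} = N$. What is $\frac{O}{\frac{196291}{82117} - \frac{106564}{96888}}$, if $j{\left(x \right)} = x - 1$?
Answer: $- \frac{3978075948}{513376321} \approx -7.7488$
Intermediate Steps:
$j{\left(x \right)} = -1 + x$ ($j{\left(x \right)} = x - 1 = -1 + x$)
$O = -10$ ($O = -1 - 9 = -10$)
$\frac{O}{\frac{196291}{82117} - \frac{106564}{96888}} = - \frac{10}{\frac{196291}{82117} - \frac{106564}{96888}} = - \frac{10}{196291 \cdot \frac{1}{82117} - \frac{26641}{24222}} = - \frac{10}{\frac{196291}{82117} - \frac{26641}{24222}} = - \frac{10}{\frac{2566881605}{1989037974}} = \left(-10\right) \frac{1989037974}{2566881605} = - \frac{3978075948}{513376321}$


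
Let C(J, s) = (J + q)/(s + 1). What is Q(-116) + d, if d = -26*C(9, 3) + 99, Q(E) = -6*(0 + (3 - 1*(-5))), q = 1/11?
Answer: -89/11 ≈ -8.0909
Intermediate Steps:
q = 1/11 ≈ 0.090909
C(J, s) = (1/11 + J)/(1 + s) (C(J, s) = (J + 1/11)/(s + 1) = (1/11 + J)/(1 + s))
Q(E) = -48 (Q(E) = -6*(0 + (3 + 5)) = -6*(0 + 8) = -6*8 = -48)
d = 439/11 (d = -26*(1/11 + 9)/(1 + 3) + 99 = -26*100/(4*11) + 99 = -13*100/(2*11) + 99 = -26*25/11 + 99 = -650/11 + 99 = 439/11 ≈ 39.909)
Q(-116) + d = -48 + 439/11 = -89/11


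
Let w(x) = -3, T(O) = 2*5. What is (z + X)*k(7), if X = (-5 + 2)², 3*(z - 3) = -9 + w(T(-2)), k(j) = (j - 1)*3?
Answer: 144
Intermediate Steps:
T(O) = 10
k(j) = -3 + 3*j (k(j) = (-1 + j)*3 = -3 + 3*j)
z = -1 (z = 3 + (-9 - 3)/3 = 3 + (⅓)*(-12) = 3 - 4 = -1)
X = 9 (X = (-3)² = 9)
(z + X)*k(7) = (-1 + 9)*(-3 + 3*7) = 8*(-3 + 21) = 8*18 = 144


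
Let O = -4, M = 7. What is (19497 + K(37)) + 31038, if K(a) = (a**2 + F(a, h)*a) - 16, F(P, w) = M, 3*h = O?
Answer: 52147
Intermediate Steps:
h = -4/3 (h = (1/3)*(-4) = -4/3 ≈ -1.3333)
F(P, w) = 7
K(a) = -16 + a**2 + 7*a (K(a) = (a**2 + 7*a) - 16 = -16 + a**2 + 7*a)
(19497 + K(37)) + 31038 = (19497 + (-16 + 37**2 + 7*37)) + 31038 = (19497 + (-16 + 1369 + 259)) + 31038 = (19497 + 1612) + 31038 = 21109 + 31038 = 52147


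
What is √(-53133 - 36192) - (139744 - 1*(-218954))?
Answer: -358698 + 15*I*√397 ≈ -3.587e+5 + 298.87*I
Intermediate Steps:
√(-53133 - 36192) - (139744 - 1*(-218954)) = √(-89325) - (139744 + 218954) = 15*I*√397 - 1*358698 = 15*I*√397 - 358698 = -358698 + 15*I*√397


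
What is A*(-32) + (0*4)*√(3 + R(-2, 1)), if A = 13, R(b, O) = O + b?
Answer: -416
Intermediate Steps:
A*(-32) + (0*4)*√(3 + R(-2, 1)) = 13*(-32) + (0*4)*√(3 + (1 - 2)) = -416 + 0*√(3 - 1) = -416 + 0*√2 = -416 + 0 = -416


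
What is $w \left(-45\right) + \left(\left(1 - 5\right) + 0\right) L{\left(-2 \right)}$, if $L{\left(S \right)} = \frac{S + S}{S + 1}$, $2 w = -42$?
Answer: $929$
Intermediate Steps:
$w = -21$ ($w = \frac{1}{2} \left(-42\right) = -21$)
$L{\left(S \right)} = \frac{2 S}{1 + S}$
$w \left(-45\right) + \left(\left(1 - 5\right) + 0\right) L{\left(-2 \right)} = \left(-21\right) \left(-45\right) + \left(\left(1 - 5\right) + 0\right) 2 \left(-2\right) \frac{1}{1 - 2} = 945 + \left(-4 + 0\right) 2 \left(-2\right) \frac{1}{-1} = 945 - 4 \cdot 2 \left(-2\right) \left(-1\right) = 945 - 16 = 929$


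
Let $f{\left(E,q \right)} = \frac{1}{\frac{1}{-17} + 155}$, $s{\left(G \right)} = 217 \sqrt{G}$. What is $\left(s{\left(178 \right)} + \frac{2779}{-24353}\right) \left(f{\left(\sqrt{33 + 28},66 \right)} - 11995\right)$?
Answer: $\frac{12543140761}{9163686} - \frac{6856074421 \sqrt{178}}{2634} \approx -3.4726 \cdot 10^{7}$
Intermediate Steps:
$f{\left(E,q \right)} = \frac{17}{2634}$ ($f{\left(E,q \right)} = \frac{1}{- \frac{1}{17} + 155} = \frac{1}{\frac{2634}{17}} = \frac{17}{2634}$)
$\left(s{\left(178 \right)} + \frac{2779}{-24353}\right) \left(f{\left(\sqrt{33 + 28},66 \right)} - 11995\right) = \left(217 \sqrt{178} + \frac{2779}{-24353}\right) \left(\frac{17}{2634} - 11995\right) = \left(217 \sqrt{178} + 2779 \left(- \frac{1}{24353}\right)\right) \left(- \frac{31594813}{2634}\right) = \left(217 \sqrt{178} - \frac{397}{3479}\right) \left(- \frac{31594813}{2634}\right) = \left(- \frac{397}{3479} + 217 \sqrt{178}\right) \left(- \frac{31594813}{2634}\right) = \frac{12543140761}{9163686} - \frac{6856074421 \sqrt{178}}{2634}$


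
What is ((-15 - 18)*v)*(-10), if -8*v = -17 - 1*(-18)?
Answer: -165/4 ≈ -41.250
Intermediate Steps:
v = -1/8 (v = -(-17 - 1*(-18))/8 = -(-17 + 18)/8 = -1/8*1 = -1/8 ≈ -0.12500)
((-15 - 18)*v)*(-10) = ((-15 - 18)*(-1/8))*(-10) = -33*(-1/8)*(-10) = (33/8)*(-10) = -165/4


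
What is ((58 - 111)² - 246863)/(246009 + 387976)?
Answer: -244054/633985 ≈ -0.38495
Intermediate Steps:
((58 - 111)² - 246863)/(246009 + 387976) = ((-53)² - 246863)/633985 = (2809 - 246863)*(1/633985) = -244054*1/633985 = -244054/633985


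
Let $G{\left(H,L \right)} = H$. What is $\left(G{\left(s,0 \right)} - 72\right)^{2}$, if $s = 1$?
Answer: $5041$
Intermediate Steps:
$\left(G{\left(s,0 \right)} - 72\right)^{2} = \left(1 - 72\right)^{2} = \left(-71\right)^{2} = 5041$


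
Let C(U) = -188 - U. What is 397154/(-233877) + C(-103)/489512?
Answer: -4521663451/2662455768 ≈ -1.6983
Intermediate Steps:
397154/(-233877) + C(-103)/489512 = 397154/(-233877) + (-188 - 1*(-103))/489512 = 397154*(-1/233877) + (-188 + 103)*(1/489512) = -397154/233877 - 85*1/489512 = -397154/233877 - 85/489512 = -4521663451/2662455768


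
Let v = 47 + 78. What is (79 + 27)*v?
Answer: 13250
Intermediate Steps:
v = 125
(79 + 27)*v = (79 + 27)*125 = 106*125 = 13250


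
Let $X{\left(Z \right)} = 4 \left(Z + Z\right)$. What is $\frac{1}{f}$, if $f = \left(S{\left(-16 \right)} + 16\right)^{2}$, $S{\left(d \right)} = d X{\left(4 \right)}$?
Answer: $\frac{1}{246016} \approx 4.0648 \cdot 10^{-6}$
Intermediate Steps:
$X{\left(Z \right)} = 8 Z$ ($X{\left(Z \right)} = 4 \cdot 2 Z = 8 Z$)
$S{\left(d \right)} = 32 d$ ($S{\left(d \right)} = d 8 \cdot 4 = d 32 = 32 d$)
$f = 246016$ ($f = \left(32 \left(-16\right) + 16\right)^{2} = \left(-512 + 16\right)^{2} = \left(-496\right)^{2} = 246016$)
$\frac{1}{f} = \frac{1}{246016}$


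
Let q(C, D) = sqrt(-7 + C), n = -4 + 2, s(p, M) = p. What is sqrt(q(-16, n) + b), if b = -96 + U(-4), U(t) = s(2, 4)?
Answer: sqrt(-94 + I*sqrt(23)) ≈ 0.2472 + 9.6985*I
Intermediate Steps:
U(t) = 2
b = -94 (b = -96 + 2 = -94)
n = -2
sqrt(q(-16, n) + b) = sqrt(sqrt(-7 - 16) - 94) = sqrt(sqrt(-23) - 94) = sqrt(I*sqrt(23) - 94) = sqrt(-94 + I*sqrt(23))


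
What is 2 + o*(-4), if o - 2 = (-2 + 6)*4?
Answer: -70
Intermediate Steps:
o = 18 (o = 2 + (-2 + 6)*4 = 2 + 4*4 = 2 + 16 = 18)
2 + o*(-4) = 2 + 18*(-4) = 2 - 72 = -70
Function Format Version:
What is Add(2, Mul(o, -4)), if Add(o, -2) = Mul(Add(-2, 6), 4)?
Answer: -70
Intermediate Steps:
o = 18 (o = Add(2, Mul(Add(-2, 6), 4)) = Add(2, Mul(4, 4)) = Add(2, 16) = 18)
Add(2, Mul(o, -4)) = Add(2, Mul(18, -4)) = Add(2, -72) = -70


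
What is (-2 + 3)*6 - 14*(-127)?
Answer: 1784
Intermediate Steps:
(-2 + 3)*6 - 14*(-127) = 1*6 + 1778 = 6 + 1778 = 1784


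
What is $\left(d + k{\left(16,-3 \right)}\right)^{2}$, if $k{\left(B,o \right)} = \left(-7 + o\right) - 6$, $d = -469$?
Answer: $235225$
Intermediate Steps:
$k{\left(B,o \right)} = -13 + o$
$\left(d + k{\left(16,-3 \right)}\right)^{2} = \left(-469 - 16\right)^{2} = \left(-485\right)^{2} = 235225$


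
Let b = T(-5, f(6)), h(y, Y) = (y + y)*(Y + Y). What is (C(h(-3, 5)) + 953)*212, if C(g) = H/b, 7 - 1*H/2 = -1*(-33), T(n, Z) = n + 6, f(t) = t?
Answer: 191012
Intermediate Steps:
T(n, Z) = 6 + n
H = -52 (H = 14 - (-2)*(-33) = 14 - 2*33 = 14 - 66 = -52)
h(y, Y) = 4*Y*y (h(y, Y) = (2*y)*(2*Y) = 4*Y*y)
b = 1 (b = 6 - 5 = 1)
C(g) = -52 (C(g) = -52/1 = -52*1 = -52)
(C(h(-3, 5)) + 953)*212 = (-52 + 953)*212 = 901*212 = 191012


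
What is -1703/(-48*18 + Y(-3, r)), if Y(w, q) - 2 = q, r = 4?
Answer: 131/66 ≈ 1.9848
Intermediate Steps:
Y(w, q) = 2 + q
-1703/(-48*18 + Y(-3, r)) = -1703/(-48*18 + (2 + 4)) = -1703/(-864 + 6) = -1703/(-858) = -1703*(-1/858) = 131/66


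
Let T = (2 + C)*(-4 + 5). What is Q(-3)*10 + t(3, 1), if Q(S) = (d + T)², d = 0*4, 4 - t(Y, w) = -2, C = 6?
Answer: 646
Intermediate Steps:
t(Y, w) = 6 (t(Y, w) = 4 - 1*(-2) = 4 + 2 = 6)
d = 0
T = 8 (T = (2 + 6)*(-4 + 5) = 8*1 = 8)
Q(S) = 64 (Q(S) = (0 + 8)² = 8² = 64)
Q(-3)*10 + t(3, 1) = 64*10 + 6 = 640 + 6 = 646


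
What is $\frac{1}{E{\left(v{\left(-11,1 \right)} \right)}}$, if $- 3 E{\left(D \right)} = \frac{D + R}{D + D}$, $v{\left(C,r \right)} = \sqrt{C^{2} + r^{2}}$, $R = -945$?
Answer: $\frac{732}{892903} + \frac{5670 \sqrt{122}}{892903} \approx 0.070959$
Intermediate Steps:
$E{\left(D \right)} = - \frac{-945 + D}{6 D}$ ($E{\left(D \right)} = - \frac{\left(D - 945\right) \frac{1}{D + D}}{3} = - \frac{\left(-945 + D\right) \frac{1}{2 D}}{3} = - \frac{\frac{1}{2} \frac{1}{D} \left(-945 + D\right)}{3} = - \frac{-945 + D}{6 D}$)
$\frac{1}{E{\left(v{\left(-11,1 \right)} \right)}} = \frac{1}{\frac{1}{6} \frac{1}{\sqrt{\left(-11\right)^{2} + 1^{2}}} \left(945 - \sqrt{\left(-11\right)^{2} + 1^{2}}\right)} = \frac{1}{\frac{1}{6} \frac{1}{\sqrt{121 + 1}} \left(945 - \sqrt{121 + 1}\right)} = \frac{1}{\frac{1}{6} \frac{1}{\sqrt{122}} \left(945 - \sqrt{122}\right)} = \frac{1}{\frac{1}{6} \frac{\sqrt{122}}{122} \left(945 - \sqrt{122}\right)} = \frac{1}{\frac{1}{732} \sqrt{122} \left(945 - \sqrt{122}\right)} = \frac{6 \sqrt{122}}{945 - \sqrt{122}}$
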